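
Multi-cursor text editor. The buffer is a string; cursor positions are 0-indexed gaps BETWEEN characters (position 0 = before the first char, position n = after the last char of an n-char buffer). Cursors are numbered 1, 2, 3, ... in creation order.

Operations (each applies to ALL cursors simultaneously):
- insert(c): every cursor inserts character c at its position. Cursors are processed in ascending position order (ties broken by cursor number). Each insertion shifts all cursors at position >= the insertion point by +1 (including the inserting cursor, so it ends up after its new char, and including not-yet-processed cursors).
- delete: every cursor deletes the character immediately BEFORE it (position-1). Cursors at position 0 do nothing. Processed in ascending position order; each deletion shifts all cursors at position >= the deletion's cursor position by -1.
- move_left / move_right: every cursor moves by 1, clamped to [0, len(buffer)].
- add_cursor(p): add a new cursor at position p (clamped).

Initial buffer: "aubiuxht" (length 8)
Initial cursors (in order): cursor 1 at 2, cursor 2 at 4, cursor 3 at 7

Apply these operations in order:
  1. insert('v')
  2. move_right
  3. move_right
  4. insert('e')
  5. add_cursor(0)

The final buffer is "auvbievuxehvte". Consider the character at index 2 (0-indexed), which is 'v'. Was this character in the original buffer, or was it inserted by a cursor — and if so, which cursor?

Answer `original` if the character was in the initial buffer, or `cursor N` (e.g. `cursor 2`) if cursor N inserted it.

Answer: cursor 1

Derivation:
After op 1 (insert('v')): buffer="auvbivuxhvt" (len 11), cursors c1@3 c2@6 c3@10, authorship ..1..2...3.
After op 2 (move_right): buffer="auvbivuxhvt" (len 11), cursors c1@4 c2@7 c3@11, authorship ..1..2...3.
After op 3 (move_right): buffer="auvbivuxhvt" (len 11), cursors c1@5 c2@8 c3@11, authorship ..1..2...3.
After op 4 (insert('e')): buffer="auvbievuxehvte" (len 14), cursors c1@6 c2@10 c3@14, authorship ..1..12..2.3.3
After op 5 (add_cursor(0)): buffer="auvbievuxehvte" (len 14), cursors c4@0 c1@6 c2@10 c3@14, authorship ..1..12..2.3.3
Authorship (.=original, N=cursor N): . . 1 . . 1 2 . . 2 . 3 . 3
Index 2: author = 1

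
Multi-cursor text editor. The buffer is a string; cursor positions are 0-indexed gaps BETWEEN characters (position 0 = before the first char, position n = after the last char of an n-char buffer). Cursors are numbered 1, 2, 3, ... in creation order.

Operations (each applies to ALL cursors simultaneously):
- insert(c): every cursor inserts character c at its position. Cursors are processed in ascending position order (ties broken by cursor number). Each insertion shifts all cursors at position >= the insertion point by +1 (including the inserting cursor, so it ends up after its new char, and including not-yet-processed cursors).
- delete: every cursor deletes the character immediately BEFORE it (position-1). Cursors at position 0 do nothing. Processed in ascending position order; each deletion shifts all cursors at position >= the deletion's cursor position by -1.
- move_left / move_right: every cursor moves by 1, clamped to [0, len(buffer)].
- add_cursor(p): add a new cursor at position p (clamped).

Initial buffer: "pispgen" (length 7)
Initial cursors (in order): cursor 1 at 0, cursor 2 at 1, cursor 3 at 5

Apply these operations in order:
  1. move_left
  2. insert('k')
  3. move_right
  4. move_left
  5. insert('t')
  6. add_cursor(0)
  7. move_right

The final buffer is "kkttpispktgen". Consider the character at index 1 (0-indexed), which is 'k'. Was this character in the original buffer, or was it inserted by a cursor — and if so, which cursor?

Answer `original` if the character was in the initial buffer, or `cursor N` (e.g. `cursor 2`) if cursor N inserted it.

After op 1 (move_left): buffer="pispgen" (len 7), cursors c1@0 c2@0 c3@4, authorship .......
After op 2 (insert('k')): buffer="kkpispkgen" (len 10), cursors c1@2 c2@2 c3@7, authorship 12....3...
After op 3 (move_right): buffer="kkpispkgen" (len 10), cursors c1@3 c2@3 c3@8, authorship 12....3...
After op 4 (move_left): buffer="kkpispkgen" (len 10), cursors c1@2 c2@2 c3@7, authorship 12....3...
After op 5 (insert('t')): buffer="kkttpispktgen" (len 13), cursors c1@4 c2@4 c3@10, authorship 1212....33...
After op 6 (add_cursor(0)): buffer="kkttpispktgen" (len 13), cursors c4@0 c1@4 c2@4 c3@10, authorship 1212....33...
After op 7 (move_right): buffer="kkttpispktgen" (len 13), cursors c4@1 c1@5 c2@5 c3@11, authorship 1212....33...
Authorship (.=original, N=cursor N): 1 2 1 2 . . . . 3 3 . . .
Index 1: author = 2

Answer: cursor 2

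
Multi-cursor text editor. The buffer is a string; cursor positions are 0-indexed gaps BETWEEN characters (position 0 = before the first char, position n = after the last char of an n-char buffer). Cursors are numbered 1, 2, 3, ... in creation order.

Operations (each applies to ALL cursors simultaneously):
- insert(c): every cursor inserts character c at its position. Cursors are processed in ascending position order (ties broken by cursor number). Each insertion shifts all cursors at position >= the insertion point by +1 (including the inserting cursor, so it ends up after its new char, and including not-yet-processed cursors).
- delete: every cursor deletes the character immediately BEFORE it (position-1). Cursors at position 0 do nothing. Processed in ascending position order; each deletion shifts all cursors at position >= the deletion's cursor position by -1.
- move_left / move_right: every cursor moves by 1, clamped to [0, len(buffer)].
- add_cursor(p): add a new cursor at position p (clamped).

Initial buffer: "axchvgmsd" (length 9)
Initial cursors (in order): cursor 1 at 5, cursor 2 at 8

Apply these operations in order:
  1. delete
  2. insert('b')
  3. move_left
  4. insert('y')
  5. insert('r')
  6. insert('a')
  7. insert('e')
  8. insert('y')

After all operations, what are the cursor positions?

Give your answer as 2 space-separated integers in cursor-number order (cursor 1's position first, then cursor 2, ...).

Answer: 9 17

Derivation:
After op 1 (delete): buffer="axchgmd" (len 7), cursors c1@4 c2@6, authorship .......
After op 2 (insert('b')): buffer="axchbgmbd" (len 9), cursors c1@5 c2@8, authorship ....1..2.
After op 3 (move_left): buffer="axchbgmbd" (len 9), cursors c1@4 c2@7, authorship ....1..2.
After op 4 (insert('y')): buffer="axchybgmybd" (len 11), cursors c1@5 c2@9, authorship ....11..22.
After op 5 (insert('r')): buffer="axchyrbgmyrbd" (len 13), cursors c1@6 c2@11, authorship ....111..222.
After op 6 (insert('a')): buffer="axchyrabgmyrabd" (len 15), cursors c1@7 c2@13, authorship ....1111..2222.
After op 7 (insert('e')): buffer="axchyraebgmyraebd" (len 17), cursors c1@8 c2@15, authorship ....11111..22222.
After op 8 (insert('y')): buffer="axchyraeybgmyraeybd" (len 19), cursors c1@9 c2@17, authorship ....111111..222222.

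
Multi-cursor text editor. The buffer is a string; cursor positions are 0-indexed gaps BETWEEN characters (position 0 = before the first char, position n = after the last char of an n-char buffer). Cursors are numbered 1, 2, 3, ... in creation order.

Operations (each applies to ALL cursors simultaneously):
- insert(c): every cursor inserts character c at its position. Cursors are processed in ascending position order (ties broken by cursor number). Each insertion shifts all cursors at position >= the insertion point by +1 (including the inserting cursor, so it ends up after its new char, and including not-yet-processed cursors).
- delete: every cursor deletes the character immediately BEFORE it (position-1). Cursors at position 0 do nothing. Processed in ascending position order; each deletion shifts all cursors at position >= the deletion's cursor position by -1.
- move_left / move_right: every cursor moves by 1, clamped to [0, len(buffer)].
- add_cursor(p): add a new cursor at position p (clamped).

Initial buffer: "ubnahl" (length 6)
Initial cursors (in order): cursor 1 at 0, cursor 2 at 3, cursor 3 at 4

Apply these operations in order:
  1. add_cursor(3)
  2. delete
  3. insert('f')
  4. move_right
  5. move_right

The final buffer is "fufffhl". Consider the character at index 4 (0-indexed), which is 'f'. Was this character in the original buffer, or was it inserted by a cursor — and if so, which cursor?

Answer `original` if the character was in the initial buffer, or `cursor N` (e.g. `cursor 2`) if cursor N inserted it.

Answer: cursor 4

Derivation:
After op 1 (add_cursor(3)): buffer="ubnahl" (len 6), cursors c1@0 c2@3 c4@3 c3@4, authorship ......
After op 2 (delete): buffer="uhl" (len 3), cursors c1@0 c2@1 c3@1 c4@1, authorship ...
After op 3 (insert('f')): buffer="fufffhl" (len 7), cursors c1@1 c2@5 c3@5 c4@5, authorship 1.234..
After op 4 (move_right): buffer="fufffhl" (len 7), cursors c1@2 c2@6 c3@6 c4@6, authorship 1.234..
After op 5 (move_right): buffer="fufffhl" (len 7), cursors c1@3 c2@7 c3@7 c4@7, authorship 1.234..
Authorship (.=original, N=cursor N): 1 . 2 3 4 . .
Index 4: author = 4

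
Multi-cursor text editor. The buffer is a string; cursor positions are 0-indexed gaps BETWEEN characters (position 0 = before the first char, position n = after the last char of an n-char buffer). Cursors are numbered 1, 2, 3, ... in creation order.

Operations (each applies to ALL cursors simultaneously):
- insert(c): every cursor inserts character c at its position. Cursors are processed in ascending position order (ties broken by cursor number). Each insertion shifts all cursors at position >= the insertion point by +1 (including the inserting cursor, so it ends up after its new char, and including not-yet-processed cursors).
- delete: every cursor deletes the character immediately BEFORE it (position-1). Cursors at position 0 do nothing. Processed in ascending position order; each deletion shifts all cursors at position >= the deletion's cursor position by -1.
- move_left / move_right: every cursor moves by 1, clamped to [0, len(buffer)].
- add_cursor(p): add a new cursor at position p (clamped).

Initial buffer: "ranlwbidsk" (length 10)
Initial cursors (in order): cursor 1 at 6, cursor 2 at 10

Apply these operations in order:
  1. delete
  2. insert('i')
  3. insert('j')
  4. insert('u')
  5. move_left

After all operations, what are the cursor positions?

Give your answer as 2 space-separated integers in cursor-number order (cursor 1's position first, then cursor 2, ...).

After op 1 (delete): buffer="ranlwids" (len 8), cursors c1@5 c2@8, authorship ........
After op 2 (insert('i')): buffer="ranlwiidsi" (len 10), cursors c1@6 c2@10, authorship .....1...2
After op 3 (insert('j')): buffer="ranlwijidsij" (len 12), cursors c1@7 c2@12, authorship .....11...22
After op 4 (insert('u')): buffer="ranlwijuidsiju" (len 14), cursors c1@8 c2@14, authorship .....111...222
After op 5 (move_left): buffer="ranlwijuidsiju" (len 14), cursors c1@7 c2@13, authorship .....111...222

Answer: 7 13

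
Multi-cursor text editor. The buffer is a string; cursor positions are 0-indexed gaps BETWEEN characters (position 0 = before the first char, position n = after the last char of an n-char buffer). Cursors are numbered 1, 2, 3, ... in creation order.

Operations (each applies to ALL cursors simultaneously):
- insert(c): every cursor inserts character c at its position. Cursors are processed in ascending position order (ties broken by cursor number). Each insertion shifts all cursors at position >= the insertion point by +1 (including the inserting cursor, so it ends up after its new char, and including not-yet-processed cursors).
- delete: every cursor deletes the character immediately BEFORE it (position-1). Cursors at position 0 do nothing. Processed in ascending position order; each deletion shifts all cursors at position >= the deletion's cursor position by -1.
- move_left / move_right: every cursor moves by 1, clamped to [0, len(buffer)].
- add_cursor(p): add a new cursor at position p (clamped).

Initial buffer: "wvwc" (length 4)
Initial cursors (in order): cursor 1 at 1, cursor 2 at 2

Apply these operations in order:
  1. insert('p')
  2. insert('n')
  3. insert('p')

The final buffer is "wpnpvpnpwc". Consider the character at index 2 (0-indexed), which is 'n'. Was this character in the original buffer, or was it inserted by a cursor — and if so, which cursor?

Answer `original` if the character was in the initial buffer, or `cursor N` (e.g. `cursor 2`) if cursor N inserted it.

After op 1 (insert('p')): buffer="wpvpwc" (len 6), cursors c1@2 c2@4, authorship .1.2..
After op 2 (insert('n')): buffer="wpnvpnwc" (len 8), cursors c1@3 c2@6, authorship .11.22..
After op 3 (insert('p')): buffer="wpnpvpnpwc" (len 10), cursors c1@4 c2@8, authorship .111.222..
Authorship (.=original, N=cursor N): . 1 1 1 . 2 2 2 . .
Index 2: author = 1

Answer: cursor 1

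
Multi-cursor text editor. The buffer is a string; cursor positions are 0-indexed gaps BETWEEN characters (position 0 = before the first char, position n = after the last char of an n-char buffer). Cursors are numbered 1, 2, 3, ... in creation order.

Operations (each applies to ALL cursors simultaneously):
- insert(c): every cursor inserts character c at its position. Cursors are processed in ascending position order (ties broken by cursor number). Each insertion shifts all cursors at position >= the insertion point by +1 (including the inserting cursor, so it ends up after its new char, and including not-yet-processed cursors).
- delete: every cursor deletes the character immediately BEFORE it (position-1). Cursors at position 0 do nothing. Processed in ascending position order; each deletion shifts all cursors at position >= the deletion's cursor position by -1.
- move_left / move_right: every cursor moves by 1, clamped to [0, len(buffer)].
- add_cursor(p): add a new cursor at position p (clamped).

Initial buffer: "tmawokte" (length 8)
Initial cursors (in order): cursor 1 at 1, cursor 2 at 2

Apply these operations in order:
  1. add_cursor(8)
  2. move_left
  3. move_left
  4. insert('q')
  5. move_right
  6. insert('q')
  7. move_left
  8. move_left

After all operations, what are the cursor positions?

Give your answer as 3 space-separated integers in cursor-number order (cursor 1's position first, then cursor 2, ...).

After op 1 (add_cursor(8)): buffer="tmawokte" (len 8), cursors c1@1 c2@2 c3@8, authorship ........
After op 2 (move_left): buffer="tmawokte" (len 8), cursors c1@0 c2@1 c3@7, authorship ........
After op 3 (move_left): buffer="tmawokte" (len 8), cursors c1@0 c2@0 c3@6, authorship ........
After op 4 (insert('q')): buffer="qqtmawokqte" (len 11), cursors c1@2 c2@2 c3@9, authorship 12......3..
After op 5 (move_right): buffer="qqtmawokqte" (len 11), cursors c1@3 c2@3 c3@10, authorship 12......3..
After op 6 (insert('q')): buffer="qqtqqmawokqtqe" (len 14), cursors c1@5 c2@5 c3@13, authorship 12.12.....3.3.
After op 7 (move_left): buffer="qqtqqmawokqtqe" (len 14), cursors c1@4 c2@4 c3@12, authorship 12.12.....3.3.
After op 8 (move_left): buffer="qqtqqmawokqtqe" (len 14), cursors c1@3 c2@3 c3@11, authorship 12.12.....3.3.

Answer: 3 3 11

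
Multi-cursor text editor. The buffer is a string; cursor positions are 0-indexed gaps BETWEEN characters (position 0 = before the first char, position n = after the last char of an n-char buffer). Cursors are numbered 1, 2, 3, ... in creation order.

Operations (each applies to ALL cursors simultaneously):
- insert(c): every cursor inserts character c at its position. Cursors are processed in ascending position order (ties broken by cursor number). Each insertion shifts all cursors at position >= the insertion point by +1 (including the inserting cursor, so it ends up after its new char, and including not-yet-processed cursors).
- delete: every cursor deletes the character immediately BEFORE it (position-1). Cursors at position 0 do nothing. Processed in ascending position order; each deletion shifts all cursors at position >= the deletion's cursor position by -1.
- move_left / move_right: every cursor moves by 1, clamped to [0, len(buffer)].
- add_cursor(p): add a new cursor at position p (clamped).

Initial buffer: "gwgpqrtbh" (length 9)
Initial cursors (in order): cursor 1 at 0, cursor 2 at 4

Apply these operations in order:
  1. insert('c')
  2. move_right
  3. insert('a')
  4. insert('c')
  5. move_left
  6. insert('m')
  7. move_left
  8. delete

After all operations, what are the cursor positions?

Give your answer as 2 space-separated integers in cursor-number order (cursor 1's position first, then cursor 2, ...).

Answer: 2 9

Derivation:
After op 1 (insert('c')): buffer="cgwgpcqrtbh" (len 11), cursors c1@1 c2@6, authorship 1....2.....
After op 2 (move_right): buffer="cgwgpcqrtbh" (len 11), cursors c1@2 c2@7, authorship 1....2.....
After op 3 (insert('a')): buffer="cgawgpcqartbh" (len 13), cursors c1@3 c2@9, authorship 1.1...2.2....
After op 4 (insert('c')): buffer="cgacwgpcqacrtbh" (len 15), cursors c1@4 c2@11, authorship 1.11...2.22....
After op 5 (move_left): buffer="cgacwgpcqacrtbh" (len 15), cursors c1@3 c2@10, authorship 1.11...2.22....
After op 6 (insert('m')): buffer="cgamcwgpcqamcrtbh" (len 17), cursors c1@4 c2@12, authorship 1.111...2.222....
After op 7 (move_left): buffer="cgamcwgpcqamcrtbh" (len 17), cursors c1@3 c2@11, authorship 1.111...2.222....
After op 8 (delete): buffer="cgmcwgpcqmcrtbh" (len 15), cursors c1@2 c2@9, authorship 1.11...2.22....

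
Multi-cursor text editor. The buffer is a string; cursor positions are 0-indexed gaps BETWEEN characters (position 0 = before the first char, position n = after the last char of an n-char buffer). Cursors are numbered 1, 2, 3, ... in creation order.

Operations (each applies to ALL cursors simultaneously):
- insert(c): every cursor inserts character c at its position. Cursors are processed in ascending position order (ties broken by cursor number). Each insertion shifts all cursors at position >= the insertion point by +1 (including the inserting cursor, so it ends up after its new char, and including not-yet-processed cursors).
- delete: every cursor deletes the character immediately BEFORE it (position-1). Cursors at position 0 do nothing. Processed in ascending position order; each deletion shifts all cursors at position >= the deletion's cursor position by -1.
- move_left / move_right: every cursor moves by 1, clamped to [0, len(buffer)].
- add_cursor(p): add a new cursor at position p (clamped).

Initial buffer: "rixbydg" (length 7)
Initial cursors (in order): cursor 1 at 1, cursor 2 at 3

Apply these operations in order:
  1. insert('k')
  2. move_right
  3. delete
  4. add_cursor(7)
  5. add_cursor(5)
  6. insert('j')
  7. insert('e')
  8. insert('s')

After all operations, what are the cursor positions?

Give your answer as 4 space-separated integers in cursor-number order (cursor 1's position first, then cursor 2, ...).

Answer: 5 10 19 14

Derivation:
After op 1 (insert('k')): buffer="rkixkbydg" (len 9), cursors c1@2 c2@5, authorship .1..2....
After op 2 (move_right): buffer="rkixkbydg" (len 9), cursors c1@3 c2@6, authorship .1..2....
After op 3 (delete): buffer="rkxkydg" (len 7), cursors c1@2 c2@4, authorship .1.2...
After op 4 (add_cursor(7)): buffer="rkxkydg" (len 7), cursors c1@2 c2@4 c3@7, authorship .1.2...
After op 5 (add_cursor(5)): buffer="rkxkydg" (len 7), cursors c1@2 c2@4 c4@5 c3@7, authorship .1.2...
After op 6 (insert('j')): buffer="rkjxkjyjdgj" (len 11), cursors c1@3 c2@6 c4@8 c3@11, authorship .11.22.4..3
After op 7 (insert('e')): buffer="rkjexkjeyjedgje" (len 15), cursors c1@4 c2@8 c4@11 c3@15, authorship .111.222.44..33
After op 8 (insert('s')): buffer="rkjesxkjesyjesdgjes" (len 19), cursors c1@5 c2@10 c4@14 c3@19, authorship .1111.2222.444..333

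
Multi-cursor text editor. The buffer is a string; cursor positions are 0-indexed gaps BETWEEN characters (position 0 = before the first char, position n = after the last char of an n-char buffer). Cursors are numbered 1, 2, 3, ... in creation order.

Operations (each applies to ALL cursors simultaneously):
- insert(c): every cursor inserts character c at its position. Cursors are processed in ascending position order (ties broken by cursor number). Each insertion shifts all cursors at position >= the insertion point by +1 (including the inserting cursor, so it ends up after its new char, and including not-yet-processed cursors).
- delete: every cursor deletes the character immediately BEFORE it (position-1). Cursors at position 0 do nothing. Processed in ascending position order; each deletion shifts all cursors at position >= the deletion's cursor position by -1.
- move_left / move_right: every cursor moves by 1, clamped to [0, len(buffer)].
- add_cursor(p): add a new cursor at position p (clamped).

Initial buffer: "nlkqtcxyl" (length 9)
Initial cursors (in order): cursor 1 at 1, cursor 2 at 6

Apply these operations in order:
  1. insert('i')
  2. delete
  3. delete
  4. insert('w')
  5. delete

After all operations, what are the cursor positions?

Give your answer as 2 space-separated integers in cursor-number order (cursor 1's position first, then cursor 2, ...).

Answer: 0 4

Derivation:
After op 1 (insert('i')): buffer="nilkqtcixyl" (len 11), cursors c1@2 c2@8, authorship .1.....2...
After op 2 (delete): buffer="nlkqtcxyl" (len 9), cursors c1@1 c2@6, authorship .........
After op 3 (delete): buffer="lkqtxyl" (len 7), cursors c1@0 c2@4, authorship .......
After op 4 (insert('w')): buffer="wlkqtwxyl" (len 9), cursors c1@1 c2@6, authorship 1....2...
After op 5 (delete): buffer="lkqtxyl" (len 7), cursors c1@0 c2@4, authorship .......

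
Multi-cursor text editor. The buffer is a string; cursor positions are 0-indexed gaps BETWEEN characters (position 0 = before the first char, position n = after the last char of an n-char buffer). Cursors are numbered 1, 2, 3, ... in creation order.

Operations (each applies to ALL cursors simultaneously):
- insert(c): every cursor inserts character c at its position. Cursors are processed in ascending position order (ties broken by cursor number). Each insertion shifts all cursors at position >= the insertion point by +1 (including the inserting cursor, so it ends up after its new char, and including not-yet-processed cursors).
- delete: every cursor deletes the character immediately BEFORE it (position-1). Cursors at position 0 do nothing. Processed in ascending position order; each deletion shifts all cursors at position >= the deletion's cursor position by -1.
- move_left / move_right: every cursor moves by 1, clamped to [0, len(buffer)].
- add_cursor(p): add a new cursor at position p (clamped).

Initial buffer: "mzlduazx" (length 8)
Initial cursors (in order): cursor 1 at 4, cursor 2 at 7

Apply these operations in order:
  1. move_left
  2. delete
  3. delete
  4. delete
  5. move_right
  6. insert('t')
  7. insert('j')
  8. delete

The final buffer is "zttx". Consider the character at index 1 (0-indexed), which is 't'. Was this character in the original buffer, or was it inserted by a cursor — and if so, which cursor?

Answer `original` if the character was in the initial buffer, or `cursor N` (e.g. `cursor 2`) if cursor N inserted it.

Answer: cursor 1

Derivation:
After op 1 (move_left): buffer="mzlduazx" (len 8), cursors c1@3 c2@6, authorship ........
After op 2 (delete): buffer="mzduzx" (len 6), cursors c1@2 c2@4, authorship ......
After op 3 (delete): buffer="mdzx" (len 4), cursors c1@1 c2@2, authorship ....
After op 4 (delete): buffer="zx" (len 2), cursors c1@0 c2@0, authorship ..
After op 5 (move_right): buffer="zx" (len 2), cursors c1@1 c2@1, authorship ..
After op 6 (insert('t')): buffer="zttx" (len 4), cursors c1@3 c2@3, authorship .12.
After op 7 (insert('j')): buffer="zttjjx" (len 6), cursors c1@5 c2@5, authorship .1212.
After op 8 (delete): buffer="zttx" (len 4), cursors c1@3 c2@3, authorship .12.
Authorship (.=original, N=cursor N): . 1 2 .
Index 1: author = 1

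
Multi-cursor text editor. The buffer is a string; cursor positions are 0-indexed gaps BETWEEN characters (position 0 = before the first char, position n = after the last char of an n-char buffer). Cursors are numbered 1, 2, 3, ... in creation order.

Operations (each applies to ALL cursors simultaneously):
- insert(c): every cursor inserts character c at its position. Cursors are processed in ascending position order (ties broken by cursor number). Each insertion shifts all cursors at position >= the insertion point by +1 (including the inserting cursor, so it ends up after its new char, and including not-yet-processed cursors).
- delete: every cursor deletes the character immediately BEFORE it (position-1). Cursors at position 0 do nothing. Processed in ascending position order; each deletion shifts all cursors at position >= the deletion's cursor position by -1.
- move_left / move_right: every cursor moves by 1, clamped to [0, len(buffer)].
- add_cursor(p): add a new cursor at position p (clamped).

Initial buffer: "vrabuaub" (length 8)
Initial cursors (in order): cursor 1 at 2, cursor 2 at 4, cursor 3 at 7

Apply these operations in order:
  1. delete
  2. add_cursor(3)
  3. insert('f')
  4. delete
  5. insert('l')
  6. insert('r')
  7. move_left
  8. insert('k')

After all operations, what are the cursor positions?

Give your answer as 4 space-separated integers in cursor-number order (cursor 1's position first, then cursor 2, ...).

After op 1 (delete): buffer="vauab" (len 5), cursors c1@1 c2@2 c3@4, authorship .....
After op 2 (add_cursor(3)): buffer="vauab" (len 5), cursors c1@1 c2@2 c4@3 c3@4, authorship .....
After op 3 (insert('f')): buffer="vfafufafb" (len 9), cursors c1@2 c2@4 c4@6 c3@8, authorship .1.2.4.3.
After op 4 (delete): buffer="vauab" (len 5), cursors c1@1 c2@2 c4@3 c3@4, authorship .....
After op 5 (insert('l')): buffer="vlalulalb" (len 9), cursors c1@2 c2@4 c4@6 c3@8, authorship .1.2.4.3.
After op 6 (insert('r')): buffer="vlralrulralrb" (len 13), cursors c1@3 c2@6 c4@9 c3@12, authorship .11.22.44.33.
After op 7 (move_left): buffer="vlralrulralrb" (len 13), cursors c1@2 c2@5 c4@8 c3@11, authorship .11.22.44.33.
After op 8 (insert('k')): buffer="vlkralkrulkralkrb" (len 17), cursors c1@3 c2@7 c4@11 c3@15, authorship .111.222.444.333.

Answer: 3 7 15 11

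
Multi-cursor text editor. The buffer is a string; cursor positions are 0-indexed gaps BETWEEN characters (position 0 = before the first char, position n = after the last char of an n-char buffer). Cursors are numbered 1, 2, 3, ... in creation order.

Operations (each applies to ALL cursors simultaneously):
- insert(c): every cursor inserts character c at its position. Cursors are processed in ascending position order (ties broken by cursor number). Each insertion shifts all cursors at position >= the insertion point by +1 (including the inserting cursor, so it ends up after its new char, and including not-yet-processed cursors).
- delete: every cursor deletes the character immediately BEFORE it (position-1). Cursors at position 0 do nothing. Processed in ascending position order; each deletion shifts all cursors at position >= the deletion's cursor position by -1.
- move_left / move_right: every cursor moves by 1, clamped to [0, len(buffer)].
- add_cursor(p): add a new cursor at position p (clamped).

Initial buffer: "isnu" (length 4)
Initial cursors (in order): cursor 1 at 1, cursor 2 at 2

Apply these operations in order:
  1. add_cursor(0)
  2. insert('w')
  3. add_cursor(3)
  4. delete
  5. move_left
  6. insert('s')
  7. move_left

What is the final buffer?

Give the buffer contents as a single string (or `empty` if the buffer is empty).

After op 1 (add_cursor(0)): buffer="isnu" (len 4), cursors c3@0 c1@1 c2@2, authorship ....
After op 2 (insert('w')): buffer="wiwswnu" (len 7), cursors c3@1 c1@3 c2@5, authorship 3.1.2..
After op 3 (add_cursor(3)): buffer="wiwswnu" (len 7), cursors c3@1 c1@3 c4@3 c2@5, authorship 3.1.2..
After op 4 (delete): buffer="snu" (len 3), cursors c1@0 c3@0 c4@0 c2@1, authorship ...
After op 5 (move_left): buffer="snu" (len 3), cursors c1@0 c2@0 c3@0 c4@0, authorship ...
After op 6 (insert('s')): buffer="sssssnu" (len 7), cursors c1@4 c2@4 c3@4 c4@4, authorship 1234...
After op 7 (move_left): buffer="sssssnu" (len 7), cursors c1@3 c2@3 c3@3 c4@3, authorship 1234...

Answer: sssssnu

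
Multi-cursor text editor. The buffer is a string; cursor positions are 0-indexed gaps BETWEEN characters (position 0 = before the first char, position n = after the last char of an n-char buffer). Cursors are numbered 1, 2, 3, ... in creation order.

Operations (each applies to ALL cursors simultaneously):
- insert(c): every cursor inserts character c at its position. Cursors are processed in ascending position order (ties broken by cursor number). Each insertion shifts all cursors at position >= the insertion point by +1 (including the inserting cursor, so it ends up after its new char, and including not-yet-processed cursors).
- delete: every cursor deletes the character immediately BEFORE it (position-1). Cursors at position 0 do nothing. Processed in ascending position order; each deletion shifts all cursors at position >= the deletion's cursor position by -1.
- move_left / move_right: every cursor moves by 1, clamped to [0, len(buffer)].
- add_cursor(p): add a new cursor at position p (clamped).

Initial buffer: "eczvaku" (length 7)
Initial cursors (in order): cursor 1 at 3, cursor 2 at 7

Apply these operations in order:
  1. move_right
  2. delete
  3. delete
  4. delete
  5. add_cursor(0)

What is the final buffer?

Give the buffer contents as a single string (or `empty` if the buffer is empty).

Answer: e

Derivation:
After op 1 (move_right): buffer="eczvaku" (len 7), cursors c1@4 c2@7, authorship .......
After op 2 (delete): buffer="eczak" (len 5), cursors c1@3 c2@5, authorship .....
After op 3 (delete): buffer="eca" (len 3), cursors c1@2 c2@3, authorship ...
After op 4 (delete): buffer="e" (len 1), cursors c1@1 c2@1, authorship .
After op 5 (add_cursor(0)): buffer="e" (len 1), cursors c3@0 c1@1 c2@1, authorship .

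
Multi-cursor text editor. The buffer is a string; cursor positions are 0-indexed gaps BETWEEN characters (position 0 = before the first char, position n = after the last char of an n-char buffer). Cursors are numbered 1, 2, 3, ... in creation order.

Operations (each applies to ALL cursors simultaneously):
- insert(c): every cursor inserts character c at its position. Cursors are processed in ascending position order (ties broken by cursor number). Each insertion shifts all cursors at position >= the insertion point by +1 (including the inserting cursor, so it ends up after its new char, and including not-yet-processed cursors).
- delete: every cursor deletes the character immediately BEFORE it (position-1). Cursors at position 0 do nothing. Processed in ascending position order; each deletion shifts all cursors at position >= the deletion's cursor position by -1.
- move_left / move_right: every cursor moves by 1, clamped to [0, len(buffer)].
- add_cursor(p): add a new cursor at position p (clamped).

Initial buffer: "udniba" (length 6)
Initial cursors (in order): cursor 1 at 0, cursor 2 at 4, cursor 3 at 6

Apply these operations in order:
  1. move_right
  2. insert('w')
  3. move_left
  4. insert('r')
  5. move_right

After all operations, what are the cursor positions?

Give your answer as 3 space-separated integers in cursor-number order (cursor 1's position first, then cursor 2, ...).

Answer: 3 9 12

Derivation:
After op 1 (move_right): buffer="udniba" (len 6), cursors c1@1 c2@5 c3@6, authorship ......
After op 2 (insert('w')): buffer="uwdnibwaw" (len 9), cursors c1@2 c2@7 c3@9, authorship .1....2.3
After op 3 (move_left): buffer="uwdnibwaw" (len 9), cursors c1@1 c2@6 c3@8, authorship .1....2.3
After op 4 (insert('r')): buffer="urwdnibrwarw" (len 12), cursors c1@2 c2@8 c3@11, authorship .11....22.33
After op 5 (move_right): buffer="urwdnibrwarw" (len 12), cursors c1@3 c2@9 c3@12, authorship .11....22.33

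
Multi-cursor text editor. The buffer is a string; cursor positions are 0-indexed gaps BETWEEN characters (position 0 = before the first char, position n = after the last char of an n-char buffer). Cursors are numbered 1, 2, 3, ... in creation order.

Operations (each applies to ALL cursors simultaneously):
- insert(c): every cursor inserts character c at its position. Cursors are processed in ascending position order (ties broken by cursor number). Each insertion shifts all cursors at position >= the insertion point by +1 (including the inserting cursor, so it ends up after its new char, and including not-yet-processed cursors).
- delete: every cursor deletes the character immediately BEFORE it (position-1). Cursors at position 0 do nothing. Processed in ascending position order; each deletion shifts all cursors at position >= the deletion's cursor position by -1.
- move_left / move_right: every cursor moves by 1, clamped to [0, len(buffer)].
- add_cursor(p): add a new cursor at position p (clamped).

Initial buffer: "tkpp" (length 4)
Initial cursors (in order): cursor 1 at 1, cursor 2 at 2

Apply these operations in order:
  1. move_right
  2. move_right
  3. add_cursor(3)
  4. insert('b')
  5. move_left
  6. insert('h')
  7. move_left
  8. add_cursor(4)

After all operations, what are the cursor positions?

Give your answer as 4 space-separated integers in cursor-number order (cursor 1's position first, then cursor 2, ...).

After op 1 (move_right): buffer="tkpp" (len 4), cursors c1@2 c2@3, authorship ....
After op 2 (move_right): buffer="tkpp" (len 4), cursors c1@3 c2@4, authorship ....
After op 3 (add_cursor(3)): buffer="tkpp" (len 4), cursors c1@3 c3@3 c2@4, authorship ....
After op 4 (insert('b')): buffer="tkpbbpb" (len 7), cursors c1@5 c3@5 c2@7, authorship ...13.2
After op 5 (move_left): buffer="tkpbbpb" (len 7), cursors c1@4 c3@4 c2@6, authorship ...13.2
After op 6 (insert('h')): buffer="tkpbhhbphb" (len 10), cursors c1@6 c3@6 c2@9, authorship ...1133.22
After op 7 (move_left): buffer="tkpbhhbphb" (len 10), cursors c1@5 c3@5 c2@8, authorship ...1133.22
After op 8 (add_cursor(4)): buffer="tkpbhhbphb" (len 10), cursors c4@4 c1@5 c3@5 c2@8, authorship ...1133.22

Answer: 5 8 5 4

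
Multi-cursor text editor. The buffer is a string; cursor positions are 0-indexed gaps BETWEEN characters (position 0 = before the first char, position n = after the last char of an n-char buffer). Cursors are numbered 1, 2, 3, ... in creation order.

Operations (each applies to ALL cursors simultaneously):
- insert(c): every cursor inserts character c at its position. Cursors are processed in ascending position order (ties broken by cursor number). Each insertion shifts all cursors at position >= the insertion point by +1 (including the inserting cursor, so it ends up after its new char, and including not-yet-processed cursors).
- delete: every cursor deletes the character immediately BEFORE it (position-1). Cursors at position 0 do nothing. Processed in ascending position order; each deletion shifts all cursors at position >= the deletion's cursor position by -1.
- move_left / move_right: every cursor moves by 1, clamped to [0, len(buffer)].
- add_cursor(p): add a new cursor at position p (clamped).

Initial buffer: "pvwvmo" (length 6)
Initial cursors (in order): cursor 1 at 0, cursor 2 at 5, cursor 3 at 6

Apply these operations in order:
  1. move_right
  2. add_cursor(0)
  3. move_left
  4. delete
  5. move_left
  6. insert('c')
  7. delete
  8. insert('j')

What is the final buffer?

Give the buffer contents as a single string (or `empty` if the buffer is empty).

After op 1 (move_right): buffer="pvwvmo" (len 6), cursors c1@1 c2@6 c3@6, authorship ......
After op 2 (add_cursor(0)): buffer="pvwvmo" (len 6), cursors c4@0 c1@1 c2@6 c3@6, authorship ......
After op 3 (move_left): buffer="pvwvmo" (len 6), cursors c1@0 c4@0 c2@5 c3@5, authorship ......
After op 4 (delete): buffer="pvwo" (len 4), cursors c1@0 c4@0 c2@3 c3@3, authorship ....
After op 5 (move_left): buffer="pvwo" (len 4), cursors c1@0 c4@0 c2@2 c3@2, authorship ....
After op 6 (insert('c')): buffer="ccpvccwo" (len 8), cursors c1@2 c4@2 c2@6 c3@6, authorship 14..23..
After op 7 (delete): buffer="pvwo" (len 4), cursors c1@0 c4@0 c2@2 c3@2, authorship ....
After op 8 (insert('j')): buffer="jjpvjjwo" (len 8), cursors c1@2 c4@2 c2@6 c3@6, authorship 14..23..

Answer: jjpvjjwo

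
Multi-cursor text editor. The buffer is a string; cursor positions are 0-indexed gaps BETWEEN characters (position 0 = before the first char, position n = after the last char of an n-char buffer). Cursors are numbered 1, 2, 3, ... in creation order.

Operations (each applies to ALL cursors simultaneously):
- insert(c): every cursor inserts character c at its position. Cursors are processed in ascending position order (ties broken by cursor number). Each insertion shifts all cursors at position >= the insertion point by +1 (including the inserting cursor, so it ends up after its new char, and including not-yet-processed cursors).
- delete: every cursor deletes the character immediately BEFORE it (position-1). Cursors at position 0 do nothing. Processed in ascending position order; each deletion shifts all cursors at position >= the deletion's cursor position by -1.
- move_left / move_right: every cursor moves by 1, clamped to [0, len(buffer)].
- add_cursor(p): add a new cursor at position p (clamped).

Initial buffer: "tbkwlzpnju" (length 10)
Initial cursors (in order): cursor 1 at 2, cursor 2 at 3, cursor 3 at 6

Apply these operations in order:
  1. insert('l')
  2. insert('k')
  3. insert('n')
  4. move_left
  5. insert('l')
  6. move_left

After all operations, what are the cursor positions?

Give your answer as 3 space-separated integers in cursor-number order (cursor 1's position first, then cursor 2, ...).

Answer: 4 9 16

Derivation:
After op 1 (insert('l')): buffer="tblklwlzlpnju" (len 13), cursors c1@3 c2@5 c3@9, authorship ..1.2...3....
After op 2 (insert('k')): buffer="tblkklkwlzlkpnju" (len 16), cursors c1@4 c2@7 c3@12, authorship ..11.22...33....
After op 3 (insert('n')): buffer="tblknklknwlzlknpnju" (len 19), cursors c1@5 c2@9 c3@15, authorship ..111.222...333....
After op 4 (move_left): buffer="tblknklknwlzlknpnju" (len 19), cursors c1@4 c2@8 c3@14, authorship ..111.222...333....
After op 5 (insert('l')): buffer="tblklnklklnwlzlklnpnju" (len 22), cursors c1@5 c2@10 c3@17, authorship ..1111.2222...3333....
After op 6 (move_left): buffer="tblklnklklnwlzlklnpnju" (len 22), cursors c1@4 c2@9 c3@16, authorship ..1111.2222...3333....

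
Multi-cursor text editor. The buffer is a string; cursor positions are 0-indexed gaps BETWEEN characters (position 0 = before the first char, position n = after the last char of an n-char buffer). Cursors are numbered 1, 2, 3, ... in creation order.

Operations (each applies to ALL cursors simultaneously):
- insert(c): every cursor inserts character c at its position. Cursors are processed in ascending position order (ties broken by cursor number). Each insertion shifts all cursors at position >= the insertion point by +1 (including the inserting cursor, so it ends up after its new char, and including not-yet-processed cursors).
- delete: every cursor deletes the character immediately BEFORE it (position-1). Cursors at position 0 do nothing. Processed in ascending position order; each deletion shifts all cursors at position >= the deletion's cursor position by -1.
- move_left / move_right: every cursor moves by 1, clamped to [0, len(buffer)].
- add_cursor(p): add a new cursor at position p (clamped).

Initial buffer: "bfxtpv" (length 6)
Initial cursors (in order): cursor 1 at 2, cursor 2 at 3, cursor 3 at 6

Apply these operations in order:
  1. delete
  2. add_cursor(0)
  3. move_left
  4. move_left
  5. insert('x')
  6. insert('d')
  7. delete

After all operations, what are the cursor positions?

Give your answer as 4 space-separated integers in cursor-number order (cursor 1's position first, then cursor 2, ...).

Answer: 3 3 5 3

Derivation:
After op 1 (delete): buffer="btp" (len 3), cursors c1@1 c2@1 c3@3, authorship ...
After op 2 (add_cursor(0)): buffer="btp" (len 3), cursors c4@0 c1@1 c2@1 c3@3, authorship ...
After op 3 (move_left): buffer="btp" (len 3), cursors c1@0 c2@0 c4@0 c3@2, authorship ...
After op 4 (move_left): buffer="btp" (len 3), cursors c1@0 c2@0 c4@0 c3@1, authorship ...
After op 5 (insert('x')): buffer="xxxbxtp" (len 7), cursors c1@3 c2@3 c4@3 c3@5, authorship 124.3..
After op 6 (insert('d')): buffer="xxxdddbxdtp" (len 11), cursors c1@6 c2@6 c4@6 c3@9, authorship 124124.33..
After op 7 (delete): buffer="xxxbxtp" (len 7), cursors c1@3 c2@3 c4@3 c3@5, authorship 124.3..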